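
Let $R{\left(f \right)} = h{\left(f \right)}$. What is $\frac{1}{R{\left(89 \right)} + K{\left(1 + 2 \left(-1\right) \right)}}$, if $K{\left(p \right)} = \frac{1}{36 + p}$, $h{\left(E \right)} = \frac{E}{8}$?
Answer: $\frac{280}{3123} \approx 0.089657$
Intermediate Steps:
$h{\left(E \right)} = \frac{E}{8}$ ($h{\left(E \right)} = E \frac{1}{8} = \frac{E}{8}$)
$R{\left(f \right)} = \frac{f}{8}$
$\frac{1}{R{\left(89 \right)} + K{\left(1 + 2 \left(-1\right) \right)}} = \frac{1}{\frac{1}{8} \cdot 89 + \frac{1}{36 + \left(1 + 2 \left(-1\right)\right)}} = \frac{1}{\frac{89}{8} + \frac{1}{36 + \left(1 - 2\right)}} = \frac{1}{\frac{89}{8} + \frac{1}{36 - 1}} = \frac{1}{\frac{89}{8} + \frac{1}{35}} = \frac{1}{\frac{3123}{280}} = \frac{280}{3123}$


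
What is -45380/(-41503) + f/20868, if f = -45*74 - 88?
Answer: 402566293/433042302 ≈ 0.92962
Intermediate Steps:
f = -3418 (f = -3330 - 88 = -3418)
-45380/(-41503) + f/20868 = -45380/(-41503) - 3418/20868 = -45380*(-1/41503) - 3418*1/20868 = 45380/41503 - 1709/10434 = 402566293/433042302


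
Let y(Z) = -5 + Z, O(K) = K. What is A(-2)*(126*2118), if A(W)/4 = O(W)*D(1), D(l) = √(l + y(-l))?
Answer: -2134944*I*√5 ≈ -4.7739e+6*I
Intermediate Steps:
D(l) = I*√5 (D(l) = √(l + (-5 - l)) = √(-5) = I*√5)
A(W) = 4*I*W*√5 (A(W) = 4*(W*(I*√5)) = 4*(I*W*√5) = 4*I*W*√5)
A(-2)*(126*2118) = (4*I*(-2)*√5)*(126*2118) = -8*I*√5*266868 = -2134944*I*√5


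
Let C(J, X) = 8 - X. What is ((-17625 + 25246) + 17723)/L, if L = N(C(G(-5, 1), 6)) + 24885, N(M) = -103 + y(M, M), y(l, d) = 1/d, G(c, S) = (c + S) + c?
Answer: 50688/49565 ≈ 1.0227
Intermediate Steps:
G(c, S) = S + 2*c (G(c, S) = (S + c) + c = S + 2*c)
N(M) = -103 + 1/M
L = 49565/2 (L = (-103 + 1/(8 - 1*6)) + 24885 = (-103 + 1/(8 - 6)) + 24885 = (-103 + 1/2) + 24885 = (-103 + ½) + 24885 = -205/2 + 24885 = 49565/2 ≈ 24783.)
((-17625 + 25246) + 17723)/L = ((-17625 + 25246) + 17723)/(49565/2) = (7621 + 17723)*(2/49565) = 25344*(2/49565) = 50688/49565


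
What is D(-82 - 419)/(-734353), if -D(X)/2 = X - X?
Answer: 0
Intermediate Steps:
D(X) = 0 (D(X) = -2*(X - X) = -2*0 = 0)
D(-82 - 419)/(-734353) = 0/(-734353) = 0*(-1/734353) = 0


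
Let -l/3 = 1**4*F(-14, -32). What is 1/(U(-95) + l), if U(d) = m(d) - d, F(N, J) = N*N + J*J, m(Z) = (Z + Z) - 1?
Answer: -1/3756 ≈ -0.00026624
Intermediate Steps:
m(Z) = -1 + 2*Z (m(Z) = 2*Z - 1 = -1 + 2*Z)
F(N, J) = J**2 + N**2 (F(N, J) = N**2 + J**2 = J**2 + N**2)
U(d) = -1 + d (U(d) = (-1 + 2*d) - d = -1 + d)
l = -3660 (l = -3*1**4*((-32)**2 + (-14)**2) = -3*(1024 + 196) = -3*1220 = -3660)
1/(U(-95) + l) = 1/((-1 - 95) - 3660) = 1/(-96 - 3660) = 1/(-3756) = -1/3756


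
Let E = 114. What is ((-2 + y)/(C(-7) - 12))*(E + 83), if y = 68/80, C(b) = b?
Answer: 4531/380 ≈ 11.924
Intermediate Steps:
y = 17/20 (y = 68*(1/80) = 17/20 ≈ 0.85000)
((-2 + y)/(C(-7) - 12))*(E + 83) = ((-2 + 17/20)/(-7 - 12))*(114 + 83) = -23/20/(-19)*197 = -23/20*(-1/19)*197 = (23/380)*197 = 4531/380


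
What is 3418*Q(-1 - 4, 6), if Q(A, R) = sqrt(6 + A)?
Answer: 3418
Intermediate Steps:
3418*Q(-1 - 4, 6) = 3418*sqrt(6 + (-1 - 4)) = 3418*sqrt(6 - 5) = 3418*sqrt(1) = 3418*1 = 3418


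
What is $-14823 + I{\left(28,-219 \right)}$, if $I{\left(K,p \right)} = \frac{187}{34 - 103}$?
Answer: $- \frac{1022974}{69} \approx -14826.0$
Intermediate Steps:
$I{\left(K,p \right)} = - \frac{187}{69}$ ($I{\left(K,p \right)} = \frac{187}{-69} = 187 \left(- \frac{1}{69}\right) = - \frac{187}{69}$)
$-14823 + I{\left(28,-219 \right)} = -14823 - \frac{187}{69} = - \frac{1022974}{69}$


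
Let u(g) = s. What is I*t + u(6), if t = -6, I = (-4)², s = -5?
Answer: -101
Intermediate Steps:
u(g) = -5
I = 16
I*t + u(6) = 16*(-6) - 5 = -96 - 5 = -101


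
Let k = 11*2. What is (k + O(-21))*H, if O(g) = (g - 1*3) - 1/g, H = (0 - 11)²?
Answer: -4961/21 ≈ -236.24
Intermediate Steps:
k = 22
H = 121 (H = (-11)² = 121)
O(g) = -3 + g - 1/g (O(g) = (g - 3) - 1/g = (-3 + g) - 1/g = -3 + g - 1/g)
(k + O(-21))*H = (22 + (-3 - 21 - 1/(-21)))*121 = (22 + (-3 - 21 - 1*(-1/21)))*121 = (22 + (-3 - 21 + 1/21))*121 = (22 - 503/21)*121 = -41/21*121 = -4961/21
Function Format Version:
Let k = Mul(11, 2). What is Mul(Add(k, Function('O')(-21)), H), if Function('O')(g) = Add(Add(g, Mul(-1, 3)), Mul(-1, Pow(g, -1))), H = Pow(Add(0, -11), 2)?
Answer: Rational(-4961, 21) ≈ -236.24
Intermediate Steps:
k = 22
H = 121 (H = Pow(-11, 2) = 121)
Function('O')(g) = Add(-3, g, Mul(-1, Pow(g, -1))) (Function('O')(g) = Add(Add(g, -3), Mul(-1, Pow(g, -1))) = Add(Add(-3, g), Mul(-1, Pow(g, -1))) = Add(-3, g, Mul(-1, Pow(g, -1))))
Mul(Add(k, Function('O')(-21)), H) = Mul(Add(22, Add(-3, -21, Mul(-1, Pow(-21, -1)))), 121) = Mul(Add(22, Add(-3, -21, Mul(-1, Rational(-1, 21)))), 121) = Mul(Add(22, Add(-3, -21, Rational(1, 21))), 121) = Mul(Add(22, Rational(-503, 21)), 121) = Mul(Rational(-41, 21), 121) = Rational(-4961, 21)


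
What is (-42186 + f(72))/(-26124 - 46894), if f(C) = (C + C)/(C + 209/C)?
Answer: 113749365/196893037 ≈ 0.57772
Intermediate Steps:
f(C) = 2*C/(C + 209/C) (f(C) = (2*C)/(C + 209/C) = 2*C/(C + 209/C))
(-42186 + f(72))/(-26124 - 46894) = (-42186 + 2*72²/(209 + 72²))/(-26124 - 46894) = (-42186 + 2*5184/(209 + 5184))/(-73018) = (-42186 + 2*5184/5393)*(-1/73018) = (-42186 + 2*5184*(1/5393))*(-1/73018) = (-42186 + 10368/5393)*(-1/73018) = -227498730/5393*(-1/73018) = 113749365/196893037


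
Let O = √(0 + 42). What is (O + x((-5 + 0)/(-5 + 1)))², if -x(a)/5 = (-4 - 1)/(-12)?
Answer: 6673/144 - 25*√42/6 ≈ 19.337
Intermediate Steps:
O = √42 ≈ 6.4807
x(a) = -25/12 (x(a) = -5*(-4 - 1)/(-12) = -(-25)*(-1)/12 = -5*5/12 = -25/12)
(O + x((-5 + 0)/(-5 + 1)))² = (√42 - 25/12)² = (-25/12 + √42)²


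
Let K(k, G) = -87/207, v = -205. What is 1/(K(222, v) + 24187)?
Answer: 69/1668874 ≈ 4.1345e-5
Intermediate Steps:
K(k, G) = -29/69 (K(k, G) = -87*1/207 = -29/69)
1/(K(222, v) + 24187) = 1/(-29/69 + 24187) = 1/(1668874/69) = 69/1668874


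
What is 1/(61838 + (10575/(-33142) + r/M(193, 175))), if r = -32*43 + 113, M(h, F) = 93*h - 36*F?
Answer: 128690386/7957901073961 ≈ 1.6171e-5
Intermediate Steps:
M(h, F) = -36*F + 93*h
r = -1263 (r = -1376 + 113 = -1263)
1/(61838 + (10575/(-33142) + r/M(193, 175))) = 1/(61838 + (10575/(-33142) - 1263/(-36*175 + 93*193))) = 1/(61838 + (10575*(-1/33142) - 1263/(-6300 + 17949))) = 1/(61838 + (-10575/33142 - 1263/11649)) = 1/(61838 + (-10575/33142 - 1263*1/11649)) = 1/(61838 + (-10575/33142 - 421/3883)) = 1/(61838 - 55015507/128690386) = 1/(7957901073961/128690386) = 128690386/7957901073961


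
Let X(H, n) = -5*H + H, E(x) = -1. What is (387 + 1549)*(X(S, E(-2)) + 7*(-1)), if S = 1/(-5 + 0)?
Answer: -60016/5 ≈ -12003.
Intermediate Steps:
S = -1/5 (S = 1/(-5) = -1/5 ≈ -0.20000)
X(H, n) = -4*H
(387 + 1549)*(X(S, E(-2)) + 7*(-1)) = (387 + 1549)*(-4*(-1/5) + 7*(-1)) = 1936*(4/5 - 7) = 1936*(-31/5) = -60016/5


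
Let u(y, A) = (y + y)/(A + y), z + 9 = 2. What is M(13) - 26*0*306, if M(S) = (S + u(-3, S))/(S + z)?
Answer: 31/15 ≈ 2.0667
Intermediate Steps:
z = -7 (z = -9 + 2 = -7)
u(y, A) = 2*y/(A + y) (u(y, A) = (2*y)/(A + y) = 2*y/(A + y))
M(S) = (S - 6/(-3 + S))/(-7 + S) (M(S) = (S + 2*(-3)/(S - 3))/(S - 7) = (S + 2*(-3)/(-3 + S))/(-7 + S) = (S - 6/(-3 + S))/(-7 + S))
M(13) - 26*0*306 = (-6 + 13*(-3 + 13))/((-7 + 13)*(-3 + 13)) - 26*0*306 = (-6 + 13*10)/(6*10) + 0*306 = (⅙)*(⅒)*(-6 + 130) + 0 = (⅙)*(⅒)*124 + 0 = 31/15 + 0 = 31/15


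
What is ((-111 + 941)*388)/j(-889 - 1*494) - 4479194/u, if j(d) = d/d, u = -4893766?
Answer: 787996440917/2446883 ≈ 3.2204e+5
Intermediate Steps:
j(d) = 1
((-111 + 941)*388)/j(-889 - 1*494) - 4479194/u = ((-111 + 941)*388)/1 - 4479194/(-4893766) = (830*388)*1 - 4479194*(-1/4893766) = 322040*1 + 2239597/2446883 = 322040 + 2239597/2446883 = 787996440917/2446883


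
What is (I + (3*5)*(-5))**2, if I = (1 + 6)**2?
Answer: 676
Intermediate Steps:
I = 49 (I = 7**2 = 49)
(I + (3*5)*(-5))**2 = (49 + (3*5)*(-5))**2 = (49 + 15*(-5))**2 = (49 - 75)**2 = (-26)**2 = 676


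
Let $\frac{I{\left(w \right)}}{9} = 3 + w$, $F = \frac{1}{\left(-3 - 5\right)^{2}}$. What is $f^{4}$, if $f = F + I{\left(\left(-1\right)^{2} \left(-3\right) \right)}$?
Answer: $\frac{1}{16777216} \approx 5.9605 \cdot 10^{-8}$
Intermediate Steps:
$F = \frac{1}{64}$ ($F = \frac{1}{\left(-8\right)^{2}} = \frac{1}{64} \approx 0.015625$)
$I{\left(w \right)} = 27 + 9 w$ ($I{\left(w \right)} = 9 \left(3 + w\right) = 27 + 9 w$)
$f = \frac{1}{64}$ ($f = \frac{1}{64} + \left(27 + 9 \left(-1\right)^{2} \left(-3\right)\right) = \frac{1}{64} + \left(27 + 9 \cdot 1 \left(-3\right)\right) = \frac{1}{64} + \left(27 + 9 \left(-3\right)\right) = \frac{1}{64} + \left(27 - 27\right) = \frac{1}{64} + 0 = \frac{1}{64} \approx 0.015625$)
$f^{4} = \left(\frac{1}{64}\right)^{4} = \frac{1}{16777216}$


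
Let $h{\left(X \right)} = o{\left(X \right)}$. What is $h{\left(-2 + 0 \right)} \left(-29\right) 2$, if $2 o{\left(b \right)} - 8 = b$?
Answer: $-174$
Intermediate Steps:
$o{\left(b \right)} = 4 + \frac{b}{2}$
$h{\left(X \right)} = 4 + \frac{X}{2}$
$h{\left(-2 + 0 \right)} \left(-29\right) 2 = \left(4 + \frac{-2 + 0}{2}\right) \left(-29\right) 2 = \left(4 + \frac{1}{2} \left(-2\right)\right) \left(-29\right) 2 = \left(4 - 1\right) \left(-29\right) 2 = 3 \left(-29\right) 2 = \left(-87\right) 2 = -174$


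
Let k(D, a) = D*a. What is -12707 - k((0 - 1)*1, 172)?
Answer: -12535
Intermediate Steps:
-12707 - k((0 - 1)*1, 172) = -12707 - (0 - 1)*1*172 = -12707 - (-1*1)*172 = -12707 - (-1)*172 = -12707 - 1*(-172) = -12707 + 172 = -12535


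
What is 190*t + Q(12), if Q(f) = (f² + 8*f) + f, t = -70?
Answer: -13048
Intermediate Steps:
Q(f) = f² + 9*f
190*t + Q(12) = 190*(-70) + 12*(9 + 12) = -13300 + 12*21 = -13300 + 252 = -13048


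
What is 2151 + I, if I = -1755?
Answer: 396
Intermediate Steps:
2151 + I = 2151 - 1755 = 396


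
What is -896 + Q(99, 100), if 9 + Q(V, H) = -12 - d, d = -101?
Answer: -816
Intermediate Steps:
Q(V, H) = 80 (Q(V, H) = -9 + (-12 - 1*(-101)) = -9 + (-12 + 101) = -9 + 89 = 80)
-896 + Q(99, 100) = -896 + 80 = -816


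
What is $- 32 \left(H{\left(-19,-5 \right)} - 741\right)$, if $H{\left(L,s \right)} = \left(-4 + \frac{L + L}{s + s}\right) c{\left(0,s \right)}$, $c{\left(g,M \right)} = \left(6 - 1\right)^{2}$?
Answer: $23872$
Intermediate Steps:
$c{\left(g,M \right)} = 25$ ($c{\left(g,M \right)} = 5^{2} = 25$)
$H{\left(L,s \right)} = -100 + \frac{25 L}{s}$ ($H{\left(L,s \right)} = \left(-4 + \frac{L + L}{s + s}\right) 25 = \left(-4 + \frac{2 L}{2 s}\right) 25 = \left(-4 + 2 L \frac{1}{2 s}\right) 25 = \left(-4 + \frac{L}{s}\right) 25 = -100 + \frac{25 L}{s}$)
$- 32 \left(H{\left(-19,-5 \right)} - 741\right) = - 32 \left(\left(-100 + 25 \left(-19\right) \frac{1}{-5}\right) - 741\right) = - 32 \left(\left(-100 + 25 \left(-19\right) \left(- \frac{1}{5}\right)\right) - 741\right) = - 32 \left(\left(-100 + 95\right) - 741\right) = - 32 \left(-5 - 741\right) = \left(-32\right) \left(-746\right) = 23872$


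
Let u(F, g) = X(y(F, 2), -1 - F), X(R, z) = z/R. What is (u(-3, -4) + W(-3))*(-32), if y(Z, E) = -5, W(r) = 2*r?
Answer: 1024/5 ≈ 204.80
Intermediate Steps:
u(F, g) = 1/5 + F/5 (u(F, g) = (-1 - F)/(-5) = (-1 - F)*(-1/5) = 1/5 + F/5)
(u(-3, -4) + W(-3))*(-32) = ((1/5 + (1/5)*(-3)) + 2*(-3))*(-32) = ((1/5 - 3/5) - 6)*(-32) = (-2/5 - 6)*(-32) = -32/5*(-32) = 1024/5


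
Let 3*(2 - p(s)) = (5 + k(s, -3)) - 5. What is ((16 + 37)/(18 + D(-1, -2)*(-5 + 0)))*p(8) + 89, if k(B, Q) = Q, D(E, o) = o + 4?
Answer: 871/8 ≈ 108.88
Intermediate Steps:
D(E, o) = 4 + o
p(s) = 3 (p(s) = 2 - ((5 - 3) - 5)/3 = 2 - (2 - 5)/3 = 2 - 1/3*(-3) = 2 + 1 = 3)
((16 + 37)/(18 + D(-1, -2)*(-5 + 0)))*p(8) + 89 = ((16 + 37)/(18 + (4 - 2)*(-5 + 0)))*3 + 89 = (53/(18 + 2*(-5)))*3 + 89 = (53/(18 - 10))*3 + 89 = (53/8)*3 + 89 = 159/8 + 89 = 871/8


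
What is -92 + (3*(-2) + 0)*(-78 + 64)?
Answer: -8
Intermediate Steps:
-92 + (3*(-2) + 0)*(-78 + 64) = -92 + (-6 + 0)*(-14) = -92 - 6*(-14) = -92 + 84 = -8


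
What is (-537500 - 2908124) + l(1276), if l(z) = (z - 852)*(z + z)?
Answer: -2363576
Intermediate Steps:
l(z) = 2*z*(-852 + z) (l(z) = (-852 + z)*(2*z) = 2*z*(-852 + z))
(-537500 - 2908124) + l(1276) = (-537500 - 2908124) + 2*1276*(-852 + 1276) = -3445624 + 2*1276*424 = -3445624 + 1082048 = -2363576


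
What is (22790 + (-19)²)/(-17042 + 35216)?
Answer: 7717/6058 ≈ 1.2739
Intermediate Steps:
(22790 + (-19)²)/(-17042 + 35216) = (22790 + 361)/18174 = 23151*(1/18174) = 7717/6058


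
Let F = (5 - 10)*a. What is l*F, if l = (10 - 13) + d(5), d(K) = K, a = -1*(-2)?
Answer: -20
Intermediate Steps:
a = 2
F = -10 (F = (5 - 10)*2 = -5*2 = -10)
l = 2 (l = (10 - 13) + 5 = -3 + 5 = 2)
l*F = 2*(-10) = -20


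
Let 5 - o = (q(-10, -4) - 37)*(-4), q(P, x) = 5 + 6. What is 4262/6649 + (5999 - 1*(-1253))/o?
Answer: -47796610/658251 ≈ -72.612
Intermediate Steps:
q(P, x) = 11
o = -99 (o = 5 - (11 - 37)*(-4) = 5 - (-26)*(-4) = 5 - 1*104 = 5 - 104 = -99)
4262/6649 + (5999 - 1*(-1253))/o = 4262/6649 + (5999 - 1*(-1253))/(-99) = 4262*(1/6649) + (5999 + 1253)*(-1/99) = 4262/6649 + 7252*(-1/99) = 4262/6649 - 7252/99 = -47796610/658251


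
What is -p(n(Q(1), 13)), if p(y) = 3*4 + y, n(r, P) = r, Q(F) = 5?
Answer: -17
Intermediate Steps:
p(y) = 12 + y
-p(n(Q(1), 13)) = -(12 + 5) = -1*17 = -17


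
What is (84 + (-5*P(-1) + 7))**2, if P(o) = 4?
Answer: 5041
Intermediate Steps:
(84 + (-5*P(-1) + 7))**2 = (84 + (-5*4 + 7))**2 = (84 + (-20 + 7))**2 = (84 - 13)**2 = 71**2 = 5041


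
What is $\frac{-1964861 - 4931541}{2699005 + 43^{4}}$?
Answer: $- \frac{3448201}{3058903} \approx -1.1273$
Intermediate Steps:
$\frac{-1964861 - 4931541}{2699005 + 43^{4}} = - \frac{6896402}{2699005 + 3418801} = - \frac{6896402}{6117806} = \left(-6896402\right) \frac{1}{6117806} = - \frac{3448201}{3058903}$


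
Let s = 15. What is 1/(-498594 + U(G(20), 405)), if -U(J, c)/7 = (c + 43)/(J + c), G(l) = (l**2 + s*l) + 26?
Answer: -1131/563912950 ≈ -2.0056e-6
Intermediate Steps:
G(l) = 26 + l**2 + 15*l (G(l) = (l**2 + 15*l) + 26 = 26 + l**2 + 15*l)
U(J, c) = -7*(43 + c)/(J + c) (U(J, c) = -7*(c + 43)/(J + c) = -7*(43 + c)/(J + c))
1/(-498594 + U(G(20), 405)) = 1/(-498594 + 7*(-43 - 1*405)/((26 + 20**2 + 15*20) + 405)) = 1/(-498594 + 7*(-43 - 405)/((26 + 400 + 300) + 405)) = 1/(-498594 + 7*(-448)/(726 + 405)) = 1/(-498594 + 7*(-448)/1131) = 1/(-498594 + 7*(1/1131)*(-448)) = 1/(-498594 - 3136/1131) = 1/(-563912950/1131) = -1131/563912950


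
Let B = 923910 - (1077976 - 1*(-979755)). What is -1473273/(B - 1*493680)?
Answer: 1473273/1627501 ≈ 0.90524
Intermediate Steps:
B = -1133821 (B = 923910 - (1077976 + 979755) = 923910 - 1*2057731 = 923910 - 2057731 = -1133821)
-1473273/(B - 1*493680) = -1473273/(-1133821 - 1*493680) = -1473273/(-1133821 - 493680) = -1473273/(-1627501) = -1473273*(-1/1627501) = 1473273/1627501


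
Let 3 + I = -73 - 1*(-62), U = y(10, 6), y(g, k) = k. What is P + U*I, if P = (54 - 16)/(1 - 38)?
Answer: -3146/37 ≈ -85.027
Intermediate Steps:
U = 6
I = -14 (I = -3 + (-73 - 1*(-62)) = -3 + (-73 + 62) = -3 - 11 = -14)
P = -38/37 (P = 38/(-37) = 38*(-1/37) = -38/37 ≈ -1.0270)
P + U*I = -38/37 + 6*(-14) = -38/37 - 84 = -3146/37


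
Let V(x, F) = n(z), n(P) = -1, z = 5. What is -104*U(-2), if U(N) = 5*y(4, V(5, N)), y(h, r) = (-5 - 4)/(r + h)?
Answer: 1560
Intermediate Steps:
V(x, F) = -1
y(h, r) = -9/(h + r)
U(N) = -15 (U(N) = 5*(-9/(4 - 1)) = 5*(-9/3) = 5*(-9*⅓) = 5*(-3) = -15)
-104*U(-2) = -104*(-15) = 1560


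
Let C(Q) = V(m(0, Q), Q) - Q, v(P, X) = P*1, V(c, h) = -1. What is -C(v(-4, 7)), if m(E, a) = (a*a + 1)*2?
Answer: -3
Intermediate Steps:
m(E, a) = 2 + 2*a² (m(E, a) = (a² + 1)*2 = (1 + a²)*2 = 2 + 2*a²)
v(P, X) = P
C(Q) = -1 - Q
-C(v(-4, 7)) = -(-1 - 1*(-4)) = -(-1 + 4) = -1*3 = -3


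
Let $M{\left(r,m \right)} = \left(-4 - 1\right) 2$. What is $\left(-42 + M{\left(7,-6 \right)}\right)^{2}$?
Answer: $2704$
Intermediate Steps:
$M{\left(r,m \right)} = -10$ ($M{\left(r,m \right)} = \left(-5\right) 2 = -10$)
$\left(-42 + M{\left(7,-6 \right)}\right)^{2} = \left(-42 - 10\right)^{2} = \left(-52\right)^{2} = 2704$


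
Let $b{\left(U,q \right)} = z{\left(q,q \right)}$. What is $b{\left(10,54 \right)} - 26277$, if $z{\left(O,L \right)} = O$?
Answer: $-26223$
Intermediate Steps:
$b{\left(U,q \right)} = q$
$b{\left(10,54 \right)} - 26277 = 54 - 26277 = -26223$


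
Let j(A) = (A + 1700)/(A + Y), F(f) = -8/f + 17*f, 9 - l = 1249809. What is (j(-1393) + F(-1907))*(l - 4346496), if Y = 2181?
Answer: 68157230574059574/375679 ≈ 1.8142e+11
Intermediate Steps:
l = -1249800 (l = 9 - 1*1249809 = 9 - 1249809 = -1249800)
j(A) = (1700 + A)/(2181 + A) (j(A) = (A + 1700)/(A + 2181) = (1700 + A)/(2181 + A))
(j(-1393) + F(-1907))*(l - 4346496) = ((1700 - 1393)/(2181 - 1393) + (-8/(-1907) + 17*(-1907)))*(-1249800 - 4346496) = (307/788 + (-8*(-1/1907) - 32419))*(-5596296) = ((1/788)*307 + (8/1907 - 32419))*(-5596296) = (307/788 - 61823025/1907)*(-5596296) = -48715958251/1502716*(-5596296) = 68157230574059574/375679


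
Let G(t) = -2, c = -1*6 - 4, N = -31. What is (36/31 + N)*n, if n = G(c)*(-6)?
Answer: -11100/31 ≈ -358.06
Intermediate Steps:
c = -10 (c = -6 - 4 = -10)
n = 12 (n = -2*(-6) = 12)
(36/31 + N)*n = (36/31 - 31)*12 = -925/31*12 = -11100/31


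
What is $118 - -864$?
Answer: $982$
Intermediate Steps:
$118 - -864 = 118 + 864 = 982$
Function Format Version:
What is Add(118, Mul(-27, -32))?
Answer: 982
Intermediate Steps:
Add(118, Mul(-27, -32)) = Add(118, 864) = 982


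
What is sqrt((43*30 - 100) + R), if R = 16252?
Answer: 3*sqrt(1938) ≈ 132.07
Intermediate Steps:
sqrt((43*30 - 100) + R) = sqrt((43*30 - 100) + 16252) = sqrt((1290 - 100) + 16252) = sqrt(1190 + 16252) = sqrt(17442) = 3*sqrt(1938)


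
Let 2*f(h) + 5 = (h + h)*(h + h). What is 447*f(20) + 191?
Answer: 713347/2 ≈ 3.5667e+5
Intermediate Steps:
f(h) = -5/2 + 2*h² (f(h) = -5/2 + ((h + h)*(h + h))/2 = -5/2 + ((2*h)*(2*h))/2 = -5/2 + (4*h²)/2 = -5/2 + 2*h²)
447*f(20) + 191 = 447*(-5/2 + 2*20²) + 191 = 447*(-5/2 + 2*400) + 191 = 447*(-5/2 + 800) + 191 = 447*(1595/2) + 191 = 712965/2 + 191 = 713347/2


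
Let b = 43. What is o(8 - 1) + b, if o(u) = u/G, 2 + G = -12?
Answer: 85/2 ≈ 42.500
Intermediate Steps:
G = -14 (G = -2 - 12 = -14)
o(u) = -u/14 (o(u) = u/(-14) = u*(-1/14) = -u/14)
o(8 - 1) + b = -(8 - 1)/14 + 43 = -1/14*7 + 43 = -½ + 43 = 85/2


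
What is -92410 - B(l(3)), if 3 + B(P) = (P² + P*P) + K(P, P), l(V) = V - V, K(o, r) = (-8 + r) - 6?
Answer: -92393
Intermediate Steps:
K(o, r) = -14 + r
l(V) = 0
B(P) = -17 + P + 2*P² (B(P) = -3 + ((P² + P*P) + (-14 + P)) = -3 + ((P² + P²) + (-14 + P)) = -3 + (2*P² + (-14 + P)) = -3 + (-14 + P + 2*P²) = -17 + P + 2*P²)
-92410 - B(l(3)) = -92410 - (-17 + 0 + 2*0²) = -92410 - (-17 + 0 + 2*0) = -92410 - (-17 + 0 + 0) = -92410 - 1*(-17) = -92410 + 17 = -92393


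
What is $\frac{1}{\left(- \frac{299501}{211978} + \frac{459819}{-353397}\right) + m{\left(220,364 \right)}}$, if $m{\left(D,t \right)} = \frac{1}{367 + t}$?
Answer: $- \frac{18253652184482}{49515938899761} \approx -0.36864$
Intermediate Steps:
$\frac{1}{\left(- \frac{299501}{211978} + \frac{459819}{-353397}\right) + m{\left(220,364 \right)}} = \frac{1}{\left(- \frac{299501}{211978} + \frac{459819}{-353397}\right) + \frac{1}{367 + 364}} = \frac{1}{\left(\left(-299501\right) \frac{1}{211978} + 459819 \left(- \frac{1}{353397}\right)\right) + \frac{1}{731}} = \frac{1}{\left(- \frac{299501}{211978} - \frac{153273}{117799}\right) + \frac{1}{731}} = \frac{1}{- \frac{67771422293}{24970796422} + \frac{1}{731}} = \frac{1}{- \frac{49515938899761}{18253652184482}} = - \frac{18253652184482}{49515938899761}$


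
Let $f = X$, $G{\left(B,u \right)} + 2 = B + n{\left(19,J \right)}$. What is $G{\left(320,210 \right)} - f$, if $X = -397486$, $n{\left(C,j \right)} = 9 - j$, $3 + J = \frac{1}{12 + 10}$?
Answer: $\frac{8751951}{22} \approx 3.9782 \cdot 10^{5}$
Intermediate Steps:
$J = - \frac{65}{22}$ ($J = -3 + \frac{1}{12 + 10} = -3 + \frac{1}{22} = - \frac{65}{22} \approx -2.9545$)
$G{\left(B,u \right)} = \frac{219}{22} + B$ ($G{\left(B,u \right)} = -2 + \left(B + \left(9 - - \frac{65}{22}\right)\right) = -2 + \left(B + \left(9 + \frac{65}{22}\right)\right) = -2 + \left(B + \frac{263}{22}\right) = -2 + \left(\frac{263}{22} + B\right) = \frac{219}{22} + B$)
$f = -397486$
$G{\left(320,210 \right)} - f = \left(\frac{219}{22} + 320\right) - -397486 = \frac{7259}{22} + 397486 = \frac{8751951}{22}$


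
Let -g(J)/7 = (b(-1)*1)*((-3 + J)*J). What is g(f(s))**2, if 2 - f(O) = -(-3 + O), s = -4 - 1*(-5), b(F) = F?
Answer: 0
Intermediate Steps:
s = 1 (s = -4 + 5 = 1)
f(O) = -1 + O (f(O) = 2 - (-1)*(-3 + O) = 2 - (3 - O) = 2 + (-3 + O) = -1 + O)
g(J) = 7*J*(-3 + J) (g(J) = -7*(-1*1)*(-3 + J)*J = -(-7)*J*(-3 + J) = 7*J*(-3 + J))
g(f(s))**2 = (7*(-1 + 1)*(-3 + (-1 + 1)))**2 = (7*0*(-3 + 0))**2 = (7*0*(-3))**2 = 0**2 = 0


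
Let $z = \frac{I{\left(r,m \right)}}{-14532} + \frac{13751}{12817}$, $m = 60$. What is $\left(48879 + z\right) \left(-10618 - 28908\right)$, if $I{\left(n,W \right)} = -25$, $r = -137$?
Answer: $- \frac{3671980989390371}{1900578} \approx -1.932 \cdot 10^{9}$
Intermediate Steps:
$z = \frac{4084693}{3801156}$ ($z = - \frac{25}{-14532} + \frac{13751}{12817} = \left(-25\right) \left(- \frac{1}{14532}\right) + 13751 \cdot \frac{1}{12817} = \frac{25}{14532} + \frac{13751}{12817} = \frac{4084693}{3801156} \approx 1.0746$)
$\left(48879 + z\right) \left(-10618 - 28908\right) = \left(48879 + \frac{4084693}{3801156}\right) \left(-10618 - 28908\right) = \frac{185800788817}{3801156} \left(-39526\right) = - \frac{3671980989390371}{1900578}$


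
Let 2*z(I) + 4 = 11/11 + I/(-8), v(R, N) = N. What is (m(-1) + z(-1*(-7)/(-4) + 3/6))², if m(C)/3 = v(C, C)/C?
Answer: 10201/4096 ≈ 2.4905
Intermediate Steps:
z(I) = -3/2 - I/16 (z(I) = -2 + (11/11 + I/(-8))/2 = -2 + (11*(1/11) + I*(-⅛))/2 = -2 + (1 - I/8)/2 = -2 + (½ - I/16) = -3/2 - I/16)
m(C) = 3 (m(C) = 3*(C/C) = 3*1 = 3)
(m(-1) + z(-1*(-7)/(-4) + 3/6))² = (3 + (-3/2 - (-1*(-7)/(-4) + 3/6)/16))² = (3 + (-3/2 - (7*(-¼) + 3*(⅙))/16))² = (3 + (-3/2 - (-7/4 + ½)/16))² = (3 + (-3/2 - 1/16*(-5/4)))² = (3 + (-3/2 + 5/64))² = (3 - 91/64)² = (101/64)² = 10201/4096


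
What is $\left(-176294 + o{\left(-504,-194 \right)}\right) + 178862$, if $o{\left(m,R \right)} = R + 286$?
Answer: $2660$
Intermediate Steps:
$o{\left(m,R \right)} = 286 + R$
$\left(-176294 + o{\left(-504,-194 \right)}\right) + 178862 = \left(-176294 + \left(286 - 194\right)\right) + 178862 = \left(-176294 + 92\right) + 178862 = -176202 + 178862 = 2660$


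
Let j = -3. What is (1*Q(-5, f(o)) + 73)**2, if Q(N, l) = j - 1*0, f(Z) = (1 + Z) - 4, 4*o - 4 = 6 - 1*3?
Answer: 4900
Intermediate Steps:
o = 7/4 (o = 1 + (6 - 1*3)/4 = 1 + (6 - 3)/4 = 1 + (1/4)*3 = 1 + 3/4 = 7/4 ≈ 1.7500)
f(Z) = -3 + Z
Q(N, l) = -3 (Q(N, l) = -3 - 1*0 = -3 + 0 = -3)
(1*Q(-5, f(o)) + 73)**2 = (1*(-3) + 73)**2 = (-3 + 73)**2 = 70**2 = 4900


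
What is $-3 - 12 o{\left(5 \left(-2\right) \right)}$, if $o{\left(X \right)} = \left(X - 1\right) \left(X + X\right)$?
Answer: $-2643$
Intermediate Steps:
$o{\left(X \right)} = 2 X \left(-1 + X\right)$ ($o{\left(X \right)} = \left(-1 + X\right) 2 X = 2 X \left(-1 + X\right)$)
$-3 - 12 o{\left(5 \left(-2\right) \right)} = -3 - 12 \cdot 2 \cdot 5 \left(-2\right) \left(-1 + 5 \left(-2\right)\right) = -3 - 12 \cdot 2 \left(-10\right) \left(-1 - 10\right) = -3 - 12 \cdot 2 \left(-10\right) \left(-11\right) = -3 - 2640 = -2643$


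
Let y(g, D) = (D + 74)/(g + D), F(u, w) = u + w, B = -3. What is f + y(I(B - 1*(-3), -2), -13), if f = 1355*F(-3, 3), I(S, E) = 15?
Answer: 61/2 ≈ 30.500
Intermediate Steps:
y(g, D) = (74 + D)/(D + g)
f = 0 (f = 1355*(-3 + 3) = 1355*0 = 0)
f + y(I(B - 1*(-3), -2), -13) = 0 + (74 - 13)/(-13 + 15) = 0 + 61/2 = 61/2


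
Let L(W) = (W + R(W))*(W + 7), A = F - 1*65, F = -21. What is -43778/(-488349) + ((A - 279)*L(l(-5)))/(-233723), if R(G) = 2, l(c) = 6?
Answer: 28769653534/114138393327 ≈ 0.25206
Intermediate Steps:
A = -86 (A = -21 - 1*65 = -21 - 65 = -86)
L(W) = (2 + W)*(7 + W) (L(W) = (W + 2)*(W + 7) = (2 + W)*(7 + W))
-43778/(-488349) + ((A - 279)*L(l(-5)))/(-233723) = -43778/(-488349) + ((-86 - 279)*(14 + 6**2 + 9*6))/(-233723) = -43778*(-1/488349) - 365*(14 + 36 + 54)*(-1/233723) = 43778/488349 - 365*104*(-1/233723) = 43778/488349 - 37960*(-1/233723) = 43778/488349 + 37960/233723 = 28769653534/114138393327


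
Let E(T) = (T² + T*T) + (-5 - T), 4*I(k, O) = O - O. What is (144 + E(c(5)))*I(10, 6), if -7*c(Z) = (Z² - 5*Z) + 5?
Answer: 0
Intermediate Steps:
c(Z) = -5/7 - Z²/7 + 5*Z/7 (c(Z) = -((Z² - 5*Z) + 5)/7 = -(5 + Z² - 5*Z)/7 = -5/7 - Z²/7 + 5*Z/7)
I(k, O) = 0 (I(k, O) = (O - O)/4 = (¼)*0 = 0)
E(T) = -5 - T + 2*T² (E(T) = (T² + T²) + (-5 - T) = 2*T² + (-5 - T) = -5 - T + 2*T²)
(144 + E(c(5)))*I(10, 6) = (144 + (-5 - (-5/7 - ⅐*5² + (5/7)*5) + 2*(-5/7 - ⅐*5² + (5/7)*5)²))*0 = (144 + (-5 - (-5/7 - ⅐*25 + 25/7) + 2*(-5/7 - ⅐*25 + 25/7)²))*0 = (144 + (-5 - (-5/7 - 25/7 + 25/7) + 2*(-5/7 - 25/7 + 25/7)²))*0 = (144 + (-5 - 1*(-5/7) + 2*(-5/7)²))*0 = (144 + (-5 + 5/7 + 2*(25/49)))*0 = (144 + (-5 + 5/7 + 50/49))*0 = (144 - 160/49)*0 = (6896/49)*0 = 0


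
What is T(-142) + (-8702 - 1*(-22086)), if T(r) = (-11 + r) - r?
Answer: 13373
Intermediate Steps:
T(r) = -11
T(-142) + (-8702 - 1*(-22086)) = -11 + (-8702 - 1*(-22086)) = -11 + (-8702 + 22086) = -11 + 13384 = 13373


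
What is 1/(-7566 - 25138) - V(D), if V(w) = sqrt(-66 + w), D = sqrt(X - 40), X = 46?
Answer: -1/32704 - I*sqrt(66 - sqrt(6)) ≈ -3.0577e-5 - 7.9719*I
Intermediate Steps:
D = sqrt(6) (D = sqrt(46 - 40) = sqrt(6) ≈ 2.4495)
1/(-7566 - 25138) - V(D) = 1/(-7566 - 25138) - sqrt(-66 + sqrt(6)) = 1/(-32704) - sqrt(-66 + sqrt(6)) = -1/32704 - sqrt(-66 + sqrt(6))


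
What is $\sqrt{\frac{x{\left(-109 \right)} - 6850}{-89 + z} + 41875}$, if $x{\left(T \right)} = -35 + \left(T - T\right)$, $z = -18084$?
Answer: $\frac{2 \sqrt{11963387455}}{1069} \approx 204.63$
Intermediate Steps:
$x{\left(T \right)} = -35$ ($x{\left(T \right)} = -35 + 0 = -35$)
$\sqrt{\frac{x{\left(-109 \right)} - 6850}{-89 + z} + 41875} = \sqrt{\frac{-35 - 6850}{-89 - 18084} + 41875} = \sqrt{- \frac{6885}{-18173} + 41875} = \sqrt{\left(-6885\right) \left(- \frac{1}{18173}\right) + 41875} = \sqrt{\frac{405}{1069} + 41875} = \sqrt{\frac{44764780}{1069}} = \frac{2 \sqrt{11963387455}}{1069}$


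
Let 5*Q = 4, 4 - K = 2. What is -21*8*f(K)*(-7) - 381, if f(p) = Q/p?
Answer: 447/5 ≈ 89.400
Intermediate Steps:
K = 2 (K = 4 - 1*2 = 4 - 2 = 2)
Q = 4/5 (Q = (1/5)*4 = 4/5 ≈ 0.80000)
f(p) = 4/(5*p)
-21*8*f(K)*(-7) - 381 = -21*8*((4/5)/2)*(-7) - 381 = -21*8*((4/5)*(1/2))*(-7) - 381 = -21*8*(2/5)*(-7) - 381 = -336*(-7)/5 - 381 = -21*(-112/5) - 381 = 2352/5 - 381 = 447/5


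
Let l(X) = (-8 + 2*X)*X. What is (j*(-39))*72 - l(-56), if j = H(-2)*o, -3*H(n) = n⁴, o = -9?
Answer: -141504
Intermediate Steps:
H(n) = -n⁴/3
j = 48 (j = -⅓*(-2)⁴*(-9) = -⅓*16*(-9) = -16/3*(-9) = 48)
l(X) = X*(-8 + 2*X)
(j*(-39))*72 - l(-56) = (48*(-39))*72 - 2*(-56)*(-4 - 56) = -1872*72 - 2*(-56)*(-60) = -134784 - 1*6720 = -134784 - 6720 = -141504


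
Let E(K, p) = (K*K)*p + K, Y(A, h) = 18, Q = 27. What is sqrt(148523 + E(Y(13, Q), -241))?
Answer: sqrt(70457) ≈ 265.44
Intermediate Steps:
E(K, p) = K + p*K**2 (E(K, p) = K**2*p + K = p*K**2 + K = K + p*K**2)
sqrt(148523 + E(Y(13, Q), -241)) = sqrt(148523 + 18*(1 + 18*(-241))) = sqrt(148523 + 18*(1 - 4338)) = sqrt(148523 + 18*(-4337)) = sqrt(148523 - 78066) = sqrt(70457)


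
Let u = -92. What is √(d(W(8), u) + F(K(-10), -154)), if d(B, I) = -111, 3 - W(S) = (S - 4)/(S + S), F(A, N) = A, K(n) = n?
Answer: 11*I ≈ 11.0*I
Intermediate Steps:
W(S) = 3 - (-4 + S)/(2*S) (W(S) = 3 - (S - 4)/(S + S) = 3 - (-4 + S)/(2*S))
√(d(W(8), u) + F(K(-10), -154)) = √(-111 - 10) = √(-121) = 11*I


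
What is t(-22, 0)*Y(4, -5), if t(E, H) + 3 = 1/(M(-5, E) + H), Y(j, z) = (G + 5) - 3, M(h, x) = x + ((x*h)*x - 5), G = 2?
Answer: -29368/2447 ≈ -12.002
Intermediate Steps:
M(h, x) = -5 + x + h*x**2 (M(h, x) = x + ((h*x)*x - 5) = x + (h*x**2 - 5) = x + (-5 + h*x**2) = -5 + x + h*x**2)
Y(j, z) = 4 (Y(j, z) = (2 + 5) - 3 = 7 - 3 = 4)
t(E, H) = -3 + 1/(-5 + E + H - 5*E**2) (t(E, H) = -3 + 1/((-5 + E - 5*E**2) + H) = -3 + 1/(-5 + E + H - 5*E**2))
t(-22, 0)*Y(4, -5) = ((-16 - 15*(-22)**2 + 3*(-22) + 3*0)/(5 - 1*(-22) - 1*0 + 5*(-22)**2))*4 = ((-16 - 15*484 - 66 + 0)/(5 + 22 + 0 + 5*484))*4 = ((-16 - 7260 - 66 + 0)/(5 + 22 + 0 + 2420))*4 = (-7342/2447)*4 = ((1/2447)*(-7342))*4 = -7342/2447*4 = -29368/2447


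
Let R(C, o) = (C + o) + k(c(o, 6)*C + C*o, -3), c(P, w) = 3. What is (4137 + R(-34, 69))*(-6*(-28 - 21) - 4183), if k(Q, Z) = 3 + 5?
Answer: -16256020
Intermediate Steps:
k(Q, Z) = 8
R(C, o) = 8 + C + o (R(C, o) = (C + o) + 8 = 8 + C + o)
(4137 + R(-34, 69))*(-6*(-28 - 21) - 4183) = (4137 + (8 - 34 + 69))*(-6*(-28 - 21) - 4183) = (4137 + 43)*(-6*(-49) - 4183) = 4180*(294 - 4183) = 4180*(-3889) = -16256020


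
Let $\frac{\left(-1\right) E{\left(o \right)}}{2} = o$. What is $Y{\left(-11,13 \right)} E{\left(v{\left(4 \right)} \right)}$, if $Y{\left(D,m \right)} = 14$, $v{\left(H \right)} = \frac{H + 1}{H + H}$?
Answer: $- \frac{35}{2} \approx -17.5$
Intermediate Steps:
$v{\left(H \right)} = \frac{1 + H}{2 H}$
$E{\left(o \right)} = - 2 o$
$Y{\left(-11,13 \right)} E{\left(v{\left(4 \right)} \right)} = 14 \left(- 2 \frac{1 + 4}{2 \cdot 4}\right) = 14 \left(- 2 \cdot \frac{1}{2} \cdot \frac{1}{4} \cdot 5\right) = 14 \left(\left(-2\right) \frac{5}{8}\right) = 14 \left(- \frac{5}{4}\right) = - \frac{35}{2}$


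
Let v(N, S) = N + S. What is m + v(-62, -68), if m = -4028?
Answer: -4158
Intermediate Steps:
m + v(-62, -68) = -4028 + (-62 - 68) = -4028 - 130 = -4158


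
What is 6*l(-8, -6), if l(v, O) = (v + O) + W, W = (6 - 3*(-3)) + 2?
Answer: 18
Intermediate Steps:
W = 17 (W = (6 + 9) + 2 = 15 + 2 = 17)
l(v, O) = 17 + O + v (l(v, O) = (v + O) + 17 = (O + v) + 17 = 17 + O + v)
6*l(-8, -6) = 6*(17 - 6 - 8) = 6*3 = 18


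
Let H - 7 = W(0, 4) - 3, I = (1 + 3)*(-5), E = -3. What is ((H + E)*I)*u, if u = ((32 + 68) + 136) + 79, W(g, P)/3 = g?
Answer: -6300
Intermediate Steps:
W(g, P) = 3*g
I = -20 (I = 4*(-5) = -20)
u = 315 (u = (100 + 136) + 79 = 236 + 79 = 315)
H = 4 (H = 7 + (3*0 - 3) = 7 + (0 - 3) = 7 - 3 = 4)
((H + E)*I)*u = ((4 - 3)*(-20))*315 = (1*(-20))*315 = -20*315 = -6300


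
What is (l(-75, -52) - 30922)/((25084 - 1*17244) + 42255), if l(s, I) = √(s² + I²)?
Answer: -30922/50095 + √8329/50095 ≈ -0.61545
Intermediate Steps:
l(s, I) = √(I² + s²)
(l(-75, -52) - 30922)/((25084 - 1*17244) + 42255) = (√((-52)² + (-75)²) - 30922)/((25084 - 1*17244) + 42255) = (√(2704 + 5625) - 30922)/((25084 - 17244) + 42255) = (√8329 - 30922)/(7840 + 42255) = (-30922 + √8329)/50095 = (-30922 + √8329)*(1/50095) = -30922/50095 + √8329/50095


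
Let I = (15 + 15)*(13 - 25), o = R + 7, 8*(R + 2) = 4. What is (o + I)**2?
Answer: 502681/4 ≈ 1.2567e+5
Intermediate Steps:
R = -3/2 (R = -2 + (1/8)*4 = -2 + 1/2 = -3/2 ≈ -1.5000)
o = 11/2 (o = -3/2 + 7 = 11/2 ≈ 5.5000)
I = -360 (I = 30*(-12) = -360)
(o + I)**2 = (11/2 - 360)**2 = (-709/2)**2 = 502681/4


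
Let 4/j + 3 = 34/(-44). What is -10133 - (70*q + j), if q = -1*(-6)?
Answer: -875811/83 ≈ -10552.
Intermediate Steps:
j = -88/83 (j = 4/(-3 + 34/(-44)) = 4/(-3 + 34*(-1/44)) = 4/(-3 - 17/22) = 4/(-83/22) = 4*(-22/83) = -88/83 ≈ -1.0602)
q = 6
-10133 - (70*q + j) = -10133 - (70*6 - 88/83) = -10133 - (420 - 88/83) = -10133 - 1*34772/83 = -10133 - 34772/83 = -875811/83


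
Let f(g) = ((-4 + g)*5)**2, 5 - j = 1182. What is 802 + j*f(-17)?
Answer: -12975623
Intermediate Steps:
j = -1177 (j = 5 - 1*1182 = 5 - 1182 = -1177)
f(g) = (-20 + 5*g)**2
802 + j*f(-17) = 802 - 29425*(-4 - 17)**2 = 802 - 29425*(-21)**2 = 802 - 29425*441 = 802 - 1177*11025 = 802 - 12976425 = -12975623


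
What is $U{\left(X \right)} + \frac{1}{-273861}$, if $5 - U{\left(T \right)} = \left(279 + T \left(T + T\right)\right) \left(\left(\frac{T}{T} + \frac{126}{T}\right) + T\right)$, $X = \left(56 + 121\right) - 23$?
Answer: $- \frac{22395421178750}{3012471} \approx -7.4342 \cdot 10^{6}$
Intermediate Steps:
$X = 154$ ($X = 177 - 23 = 154$)
$U{\left(T \right)} = 5 - \left(279 + 2 T^{2}\right) \left(1 + T + \frac{126}{T}\right)$ ($U{\left(T \right)} = 5 - \left(279 + T \left(T + T\right)\right) \left(\left(\frac{T}{T} + \frac{126}{T}\right) + T\right) = 5 - \left(279 + T 2 T\right) \left(\left(1 + \frac{126}{T}\right) + T\right) = 5 - \left(279 + 2 T^{2}\right) \left(1 + T + \frac{126}{T}\right)$)
$U{\left(X \right)} + \frac{1}{-273861} = \left(-274 - \frac{35154}{154} - 81774 - 2 \cdot 154^{2} - 2 \cdot 154^{3}\right) + \frac{1}{-273861} = \left(-274 - \frac{2511}{11} - 81774 - 47432 - 7304528\right) - \frac{1}{273861} = - \frac{81776599}{11} - \frac{1}{273861} = - \frac{22395421178750}{3012471}$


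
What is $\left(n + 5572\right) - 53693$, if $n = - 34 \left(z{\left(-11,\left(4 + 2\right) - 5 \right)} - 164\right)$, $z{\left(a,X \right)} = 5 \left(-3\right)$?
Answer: $-42035$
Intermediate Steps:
$z{\left(a,X \right)} = -15$
$n = 6086$ ($n = - 34 \left(-15 - 164\right) = \left(-34\right) \left(-179\right) = 6086$)
$\left(n + 5572\right) - 53693 = \left(6086 + 5572\right) - 53693 = 11658 - 53693 = -42035$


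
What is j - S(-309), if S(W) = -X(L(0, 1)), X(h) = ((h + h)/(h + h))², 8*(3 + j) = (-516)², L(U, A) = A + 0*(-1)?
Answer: 33280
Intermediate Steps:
L(U, A) = A (L(U, A) = A + 0 = A)
j = 33279 (j = -3 + (⅛)*(-516)² = -3 + (⅛)*266256 = -3 + 33282 = 33279)
X(h) = 1 (X(h) = ((2*h)/((2*h)))² = ((2*h)*(1/(2*h)))² = 1² = 1)
S(W) = -1 (S(W) = -1*1 = -1)
j - S(-309) = 33279 - 1*(-1) = 33279 + 1 = 33280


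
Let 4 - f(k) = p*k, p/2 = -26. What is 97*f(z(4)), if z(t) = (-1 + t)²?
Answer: 45784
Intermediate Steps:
p = -52 (p = 2*(-26) = -52)
f(k) = 4 + 52*k (f(k) = 4 - (-52)*k = 4 + 52*k)
97*f(z(4)) = 97*(4 + 52*(-1 + 4)²) = 97*(4 + 52*3²) = 97*(4 + 52*9) = 97*(4 + 468) = 97*472 = 45784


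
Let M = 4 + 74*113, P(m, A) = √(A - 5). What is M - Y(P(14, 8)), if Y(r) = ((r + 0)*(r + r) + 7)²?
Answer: 8197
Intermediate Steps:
P(m, A) = √(-5 + A)
Y(r) = (7 + 2*r²)² (Y(r) = (r*(2*r) + 7)² = (2*r² + 7)² = (7 + 2*r²)²)
M = 8366 (M = 4 + 8362 = 8366)
M - Y(P(14, 8)) = 8366 - (7 + 2*(√(-5 + 8))²)² = 8366 - (7 + 2*(√3)²)² = 8366 - (7 + 2*3)² = 8366 - (7 + 6)² = 8366 - 1*13² = 8366 - 1*169 = 8366 - 169 = 8197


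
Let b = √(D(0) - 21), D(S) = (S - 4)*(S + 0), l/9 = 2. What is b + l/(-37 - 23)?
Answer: -3/10 + I*√21 ≈ -0.3 + 4.5826*I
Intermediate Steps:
l = 18 (l = 9*2 = 18)
D(S) = S*(-4 + S) (D(S) = (-4 + S)*S = S*(-4 + S))
b = I*√21 (b = √(0*(-4 + 0) - 21) = √(0*(-4) - 21) = √(0 - 21) = √(-21) = I*√21 ≈ 4.5826*I)
b + l/(-37 - 23) = I*√21 + 18/(-37 - 23) = I*√21 + 18/(-60) = I*√21 + 18*(-1/60) = I*√21 - 3/10 = -3/10 + I*√21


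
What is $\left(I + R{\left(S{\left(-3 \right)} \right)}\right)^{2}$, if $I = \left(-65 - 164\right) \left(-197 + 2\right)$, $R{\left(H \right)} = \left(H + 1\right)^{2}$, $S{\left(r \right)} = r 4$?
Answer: $2004890176$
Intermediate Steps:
$S{\left(r \right)} = 4 r$
$R{\left(H \right)} = \left(1 + H\right)^{2}$
$I = 44655$ ($I = \left(-229\right) \left(-195\right) = 44655$)
$\left(I + R{\left(S{\left(-3 \right)} \right)}\right)^{2} = \left(44655 + \left(1 + 4 \left(-3\right)\right)^{2}\right)^{2} = \left(44655 + \left(1 - 12\right)^{2}\right)^{2} = \left(44655 + \left(-11\right)^{2}\right)^{2} = \left(44655 + 121\right)^{2} = 44776^{2} = 2004890176$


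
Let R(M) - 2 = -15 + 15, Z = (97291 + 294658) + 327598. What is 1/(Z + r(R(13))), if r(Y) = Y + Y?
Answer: 1/719551 ≈ 1.3898e-6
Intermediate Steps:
Z = 719547 (Z = 391949 + 327598 = 719547)
R(M) = 2 (R(M) = 2 + (-15 + 15) = 2 + 0 = 2)
r(Y) = 2*Y
1/(Z + r(R(13))) = 1/(719547 + 2*2) = 1/(719547 + 4) = 1/719551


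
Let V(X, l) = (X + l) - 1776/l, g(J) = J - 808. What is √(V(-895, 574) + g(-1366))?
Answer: I*√205765511/287 ≈ 49.981*I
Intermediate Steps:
g(J) = -808 + J
V(X, l) = X + l - 1776/l
√(V(-895, 574) + g(-1366)) = √((-895 + 574 - 1776/574) + (-808 - 1366)) = √((-895 + 574 - 1776*1/574) - 2174) = √((-895 + 574 - 888/287) - 2174) = √(-93015/287 - 2174) = √(-716953/287) = I*√205765511/287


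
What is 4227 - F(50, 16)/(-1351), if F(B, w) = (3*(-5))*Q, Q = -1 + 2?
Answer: 5710662/1351 ≈ 4227.0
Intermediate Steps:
Q = 1
F(B, w) = -15 (F(B, w) = (3*(-5))*1 = -15*1 = -15)
4227 - F(50, 16)/(-1351) = 4227 - (-15)/(-1351) = 4227 - (-15)*(-1)/1351 = 4227 - 1*15/1351 = 4227 - 15/1351 = 5710662/1351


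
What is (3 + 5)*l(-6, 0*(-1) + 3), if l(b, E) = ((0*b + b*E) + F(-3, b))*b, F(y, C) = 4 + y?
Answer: 816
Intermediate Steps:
l(b, E) = b*(1 + E*b) (l(b, E) = ((0*b + b*E) + (4 - 3))*b = ((0 + E*b) + 1)*b = (E*b + 1)*b = (1 + E*b)*b = b*(1 + E*b))
(3 + 5)*l(-6, 0*(-1) + 3) = (3 + 5)*(-6*(1 + (0*(-1) + 3)*(-6))) = 8*(-6*(1 + (0 + 3)*(-6))) = 8*(-6*(1 + 3*(-6))) = 8*(-6*(1 - 18)) = 8*(-6*(-17)) = 8*102 = 816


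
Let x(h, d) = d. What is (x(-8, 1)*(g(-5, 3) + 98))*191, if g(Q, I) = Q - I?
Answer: 17190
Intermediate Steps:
(x(-8, 1)*(g(-5, 3) + 98))*191 = (1*((-5 - 1*3) + 98))*191 = (1*((-5 - 3) + 98))*191 = (1*(-8 + 98))*191 = (1*90)*191 = 90*191 = 17190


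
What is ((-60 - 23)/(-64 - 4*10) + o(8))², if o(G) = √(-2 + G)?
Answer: 71785/10816 + 83*√6/52 ≈ 10.547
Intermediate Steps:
((-60 - 23)/(-64 - 4*10) + o(8))² = ((-60 - 23)/(-64 - 4*10) + √(-2 + 8))² = (-83/(-64 - 40) + √6)² = (-83/(-104) + √6)² = (-83*(-1/104) + √6)² = (83/104 + √6)²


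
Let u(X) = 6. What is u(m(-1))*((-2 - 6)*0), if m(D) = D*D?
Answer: 0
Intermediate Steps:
m(D) = D²
u(m(-1))*((-2 - 6)*0) = 6*((-2 - 6)*0) = 6*(-8*0) = 6*0 = 0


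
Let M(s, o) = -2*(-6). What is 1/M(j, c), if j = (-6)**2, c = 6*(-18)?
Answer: 1/12 ≈ 0.083333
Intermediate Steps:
c = -108
j = 36
M(s, o) = 12
1/M(j, c) = 1/12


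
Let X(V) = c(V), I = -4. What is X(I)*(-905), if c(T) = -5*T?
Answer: -18100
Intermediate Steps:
X(V) = -5*V
X(I)*(-905) = -5*(-4)*(-905) = 20*(-905) = -18100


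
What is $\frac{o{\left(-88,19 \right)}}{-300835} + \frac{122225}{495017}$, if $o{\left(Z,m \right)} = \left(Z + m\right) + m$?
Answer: $\frac{7358861745}{29783687839} \approx 0.24708$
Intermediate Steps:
$o{\left(Z,m \right)} = Z + 2 m$
$\frac{o{\left(-88,19 \right)}}{-300835} + \frac{122225}{495017} = \frac{-88 + 2 \cdot 19}{-300835} + \frac{122225}{495017} = \left(-88 + 38\right) \left(- \frac{1}{300835}\right) + 122225 \cdot \frac{1}{495017} = \left(-50\right) \left(- \frac{1}{300835}\right) + \frac{122225}{495017} = \frac{10}{60167} + \frac{122225}{495017} = \frac{7358861745}{29783687839}$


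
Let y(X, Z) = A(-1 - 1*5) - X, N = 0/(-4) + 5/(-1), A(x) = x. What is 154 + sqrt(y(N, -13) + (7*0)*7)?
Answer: 154 + I ≈ 154.0 + 1.0*I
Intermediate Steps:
N = -5 (N = 0*(-1/4) + 5*(-1) = 0 - 5 = -5)
y(X, Z) = -6 - X (y(X, Z) = (-1 - 1*5) - X = (-1 - 5) - X = -6 - X)
154 + sqrt(y(N, -13) + (7*0)*7) = 154 + sqrt((-6 - 1*(-5)) + (7*0)*7) = 154 + sqrt((-6 + 5) + 0*7) = 154 + sqrt(-1 + 0) = 154 + sqrt(-1) = 154 + I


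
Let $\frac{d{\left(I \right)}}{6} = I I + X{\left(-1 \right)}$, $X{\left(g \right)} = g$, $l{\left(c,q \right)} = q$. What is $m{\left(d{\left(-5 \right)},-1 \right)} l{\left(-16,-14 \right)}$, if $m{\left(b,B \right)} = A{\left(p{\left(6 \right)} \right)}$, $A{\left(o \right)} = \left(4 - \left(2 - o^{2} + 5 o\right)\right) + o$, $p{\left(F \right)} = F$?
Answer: $-196$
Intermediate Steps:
$A{\left(o \right)} = 2 + o^{2} - 4 o$ ($A{\left(o \right)} = \left(4 - \left(2 - o^{2} + 5 o\right)\right) + o = \left(2 + o^{2} - 5 o\right) + o = 2 + o^{2} - 4 o$)
$d{\left(I \right)} = -6 + 6 I^{2}$ ($d{\left(I \right)} = 6 \left(I I - 1\right) = 6 \left(I^{2} - 1\right) = 6 \left(-1 + I^{2}\right) = -6 + 6 I^{2}$)
$m{\left(b,B \right)} = 14$ ($m{\left(b,B \right)} = 2 + 6^{2} - 24 = 2 + 36 - 24 = 14$)
$m{\left(d{\left(-5 \right)},-1 \right)} l{\left(-16,-14 \right)} = 14 \left(-14\right) = -196$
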